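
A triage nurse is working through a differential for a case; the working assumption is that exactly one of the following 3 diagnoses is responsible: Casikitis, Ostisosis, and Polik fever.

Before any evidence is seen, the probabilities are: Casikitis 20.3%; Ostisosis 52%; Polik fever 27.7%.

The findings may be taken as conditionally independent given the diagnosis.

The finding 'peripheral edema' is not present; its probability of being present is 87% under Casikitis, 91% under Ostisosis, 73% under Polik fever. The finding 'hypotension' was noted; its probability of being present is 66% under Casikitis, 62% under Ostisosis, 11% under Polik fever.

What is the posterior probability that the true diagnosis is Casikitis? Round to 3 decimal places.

0.319

Multiply each prior by the joint likelihood of the evidence pattern (using 1 − P(present | H) for each absent finding):
  Casikitis: 0.203 × (1 − 0.87) × 0.66 = 0.017417
  Ostisosis: 0.520 × (1 − 0.91) × 0.62 = 0.029016
  Polik fever: 0.277 × (1 − 0.73) × 0.11 = 0.0082269
Normalizing constant Z = 0.017417 + 0.029016 + 0.0082269 = 0.05466.
P(Casikitis | evidence) = 0.017417 / 0.05466 ≈ 0.319.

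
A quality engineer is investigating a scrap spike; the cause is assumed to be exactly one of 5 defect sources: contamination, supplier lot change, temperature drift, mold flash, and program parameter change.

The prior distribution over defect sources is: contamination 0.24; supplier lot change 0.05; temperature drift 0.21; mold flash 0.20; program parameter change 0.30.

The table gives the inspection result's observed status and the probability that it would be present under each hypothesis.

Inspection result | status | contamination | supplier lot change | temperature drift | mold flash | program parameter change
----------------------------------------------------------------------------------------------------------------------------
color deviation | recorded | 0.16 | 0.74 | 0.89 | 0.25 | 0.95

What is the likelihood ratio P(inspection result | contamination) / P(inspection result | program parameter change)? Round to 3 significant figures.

The Bayes factor is the ratio of the two likelihoods.
  contamination: 0.16
  program parameter change: 0.95
Bayes factor = 0.16 / 0.95 ≈ 0.168

0.168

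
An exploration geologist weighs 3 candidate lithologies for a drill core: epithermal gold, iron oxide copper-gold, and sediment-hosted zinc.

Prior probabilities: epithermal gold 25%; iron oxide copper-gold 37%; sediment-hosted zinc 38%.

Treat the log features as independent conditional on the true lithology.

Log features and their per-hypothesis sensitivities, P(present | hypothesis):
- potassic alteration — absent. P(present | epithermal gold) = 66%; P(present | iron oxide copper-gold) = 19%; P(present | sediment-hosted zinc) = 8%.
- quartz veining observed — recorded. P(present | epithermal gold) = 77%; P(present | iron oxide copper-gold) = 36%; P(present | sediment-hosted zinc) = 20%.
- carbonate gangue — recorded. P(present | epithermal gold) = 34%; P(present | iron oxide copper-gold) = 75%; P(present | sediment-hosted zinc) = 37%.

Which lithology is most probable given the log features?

Multiply each prior by the joint likelihood of the log feature pattern (using 1 − P(present | H) for each absent log feature):
  epithermal gold: 0.25 × (1 − 0.66) × 0.77 × 0.34 = 0.022253
  iron oxide copper-gold: 0.37 × (1 − 0.19) × 0.36 × 0.75 = 0.080919
  sediment-hosted zinc: 0.38 × (1 − 0.08) × 0.20 × 0.37 = 0.02587
The unnormalized weights sum to 0.12904.
P(epithermal gold | evidence) ≈ 0.022253 / 0.12904 ≈ 0.172
P(iron oxide copper-gold | evidence) ≈ 0.080919 / 0.12904 ≈ 0.627
P(sediment-hosted zinc | evidence) ≈ 0.02587 / 0.12904 ≈ 0.200
The largest is 0.627, so iron oxide copper-gold is most probable.

iron oxide copper-gold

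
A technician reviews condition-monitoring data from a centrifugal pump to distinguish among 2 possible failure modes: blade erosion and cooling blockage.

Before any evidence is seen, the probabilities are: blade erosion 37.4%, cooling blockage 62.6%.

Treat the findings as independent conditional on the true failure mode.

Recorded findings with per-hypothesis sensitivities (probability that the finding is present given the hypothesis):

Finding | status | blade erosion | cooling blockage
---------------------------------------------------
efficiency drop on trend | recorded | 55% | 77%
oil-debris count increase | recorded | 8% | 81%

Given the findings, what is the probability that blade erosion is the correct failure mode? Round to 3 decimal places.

0.040

Multiply each prior by the joint likelihood of the evidence pattern:
  blade erosion: 0.374 × 0.55 × 0.08 = 0.016456
  cooling blockage: 0.626 × 0.77 × 0.81 = 0.39044
Normalizing constant Z = 0.016456 + 0.39044 = 0.40689.
P(blade erosion | evidence) = 0.016456 / 0.40689 ≈ 0.040.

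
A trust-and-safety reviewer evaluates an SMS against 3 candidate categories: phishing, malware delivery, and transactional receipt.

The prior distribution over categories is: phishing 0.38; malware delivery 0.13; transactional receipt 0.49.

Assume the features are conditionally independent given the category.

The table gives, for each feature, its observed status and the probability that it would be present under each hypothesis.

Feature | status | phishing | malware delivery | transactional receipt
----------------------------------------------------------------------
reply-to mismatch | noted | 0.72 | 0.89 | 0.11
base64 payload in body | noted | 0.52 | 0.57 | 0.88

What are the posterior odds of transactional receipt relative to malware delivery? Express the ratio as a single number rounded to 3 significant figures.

0.719

The normalizing constant cancels in an odds ratio, so compute prior × likelihood for the two hypotheses only:
  transactional receipt: 0.49 × 0.11 × 0.88 = 0.047432
  malware delivery: 0.13 × 0.89 × 0.57 = 0.065949
Posterior odds = 0.047432 / 0.065949 ≈ 0.719.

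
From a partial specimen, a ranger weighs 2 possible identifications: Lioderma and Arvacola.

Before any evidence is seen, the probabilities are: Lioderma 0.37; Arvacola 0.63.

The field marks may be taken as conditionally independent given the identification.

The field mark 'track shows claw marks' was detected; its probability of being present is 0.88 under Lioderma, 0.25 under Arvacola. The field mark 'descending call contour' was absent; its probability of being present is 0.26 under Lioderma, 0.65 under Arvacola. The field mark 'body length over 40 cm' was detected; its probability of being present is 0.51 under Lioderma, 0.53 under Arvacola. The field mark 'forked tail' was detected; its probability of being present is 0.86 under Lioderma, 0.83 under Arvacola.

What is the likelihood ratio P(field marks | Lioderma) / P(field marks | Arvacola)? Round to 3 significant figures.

Take the product of per-field mark likelihoods under each hypothesis (using 1 − P(present | H) for each absent field mark), then divide.
  Lioderma: 0.88 × (1 − 0.26) × 0.51 × 0.86 = 0.28562
  Arvacola: 0.25 × (1 − 0.65) × 0.53 × 0.83 = 0.038491
Bayes factor = 0.28562 / 0.038491 ≈ 7.42

7.42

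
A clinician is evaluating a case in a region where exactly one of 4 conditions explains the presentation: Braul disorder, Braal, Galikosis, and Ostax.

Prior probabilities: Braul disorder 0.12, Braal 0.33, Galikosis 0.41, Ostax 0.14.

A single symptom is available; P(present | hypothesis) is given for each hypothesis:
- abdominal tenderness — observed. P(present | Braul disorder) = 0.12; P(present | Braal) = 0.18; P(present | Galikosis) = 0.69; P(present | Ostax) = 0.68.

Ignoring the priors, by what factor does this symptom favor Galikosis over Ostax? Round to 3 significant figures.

The Bayes factor is the ratio of the two likelihoods.
  Galikosis: 0.69
  Ostax: 0.68
Bayes factor = 0.69 / 0.68 ≈ 1.01

1.01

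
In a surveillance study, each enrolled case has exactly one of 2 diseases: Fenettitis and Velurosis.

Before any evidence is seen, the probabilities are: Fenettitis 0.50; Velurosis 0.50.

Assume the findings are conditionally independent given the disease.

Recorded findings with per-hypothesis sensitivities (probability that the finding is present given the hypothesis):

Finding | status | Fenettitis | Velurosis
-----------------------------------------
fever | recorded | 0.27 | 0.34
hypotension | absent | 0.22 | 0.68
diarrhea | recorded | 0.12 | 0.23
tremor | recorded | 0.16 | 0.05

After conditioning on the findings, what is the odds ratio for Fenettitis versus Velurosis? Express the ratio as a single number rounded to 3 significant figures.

3.23

The normalizing constant cancels in an odds ratio, so compute prior × likelihood for the two hypotheses only (using 1 − P(present | H) for each absent finding):
  Fenettitis: 0.50 × 0.27 × (1 − 0.22) × 0.12 × 0.16 = 0.0020218
  Velurosis: 0.50 × 0.34 × (1 − 0.68) × 0.23 × 0.05 = 0.0006256
Odds(Fenettitis : Velurosis) = 0.0020218 / 0.0006256 ≈ 3.23.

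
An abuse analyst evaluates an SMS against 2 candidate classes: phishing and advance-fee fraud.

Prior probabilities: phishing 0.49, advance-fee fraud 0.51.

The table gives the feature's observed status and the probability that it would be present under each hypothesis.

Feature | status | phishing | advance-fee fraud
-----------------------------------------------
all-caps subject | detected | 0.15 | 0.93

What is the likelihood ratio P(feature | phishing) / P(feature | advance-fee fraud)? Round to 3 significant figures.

0.161

Likelihood of this feature under each hypothesis:
  phishing: 0.15
  advance-fee fraud: 0.93
Bayes factor = 0.15 / 0.93 ≈ 0.161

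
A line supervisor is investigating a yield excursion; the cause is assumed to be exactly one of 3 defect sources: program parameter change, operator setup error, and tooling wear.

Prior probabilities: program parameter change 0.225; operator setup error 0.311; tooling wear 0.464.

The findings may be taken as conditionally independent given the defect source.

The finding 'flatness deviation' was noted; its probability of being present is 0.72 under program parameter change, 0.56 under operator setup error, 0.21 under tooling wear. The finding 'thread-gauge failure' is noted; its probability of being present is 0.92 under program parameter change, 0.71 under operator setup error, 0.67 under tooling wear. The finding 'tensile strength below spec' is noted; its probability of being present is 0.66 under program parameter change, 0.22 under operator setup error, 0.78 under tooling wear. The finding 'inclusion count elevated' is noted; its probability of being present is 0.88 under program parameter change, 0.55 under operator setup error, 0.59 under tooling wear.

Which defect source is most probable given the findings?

For each hypothesis, the unnormalized posterior weight is prior × product of the finding likelihoods:
  program parameter change: 0.225 × 0.72 × 0.92 × 0.66 × 0.88 = 0.086562
  operator setup error: 0.311 × 0.56 × 0.71 × 0.22 × 0.55 = 0.014962
  tooling wear: 0.464 × 0.21 × 0.67 × 0.78 × 0.59 = 0.030044
The unnormalized weights sum to 0.13157.
P(program parameter change | evidence) ≈ 0.086562 / 0.13157 ≈ 0.658
P(operator setup error | evidence) ≈ 0.014962 / 0.13157 ≈ 0.114
P(tooling wear | evidence) ≈ 0.030044 / 0.13157 ≈ 0.228
The largest is 0.658, so program parameter change is most probable.

program parameter change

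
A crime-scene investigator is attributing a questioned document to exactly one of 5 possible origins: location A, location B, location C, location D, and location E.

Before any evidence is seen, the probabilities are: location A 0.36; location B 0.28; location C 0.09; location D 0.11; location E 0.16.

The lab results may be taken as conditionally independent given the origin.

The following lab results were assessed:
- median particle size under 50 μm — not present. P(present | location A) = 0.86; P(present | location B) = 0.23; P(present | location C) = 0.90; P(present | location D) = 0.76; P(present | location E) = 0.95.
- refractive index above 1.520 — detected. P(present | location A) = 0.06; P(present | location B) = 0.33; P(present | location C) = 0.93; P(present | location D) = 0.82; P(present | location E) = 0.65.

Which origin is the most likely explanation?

Multiply each prior by the joint likelihood of the lab result pattern (using 1 − P(present | H) for each absent lab result):
  location A: 0.36 × (1 − 0.86) × 0.06 = 0.003024
  location B: 0.28 × (1 − 0.23) × 0.33 = 0.071148
  location C: 0.09 × (1 − 0.90) × 0.93 = 0.00837
  location D: 0.11 × (1 − 0.76) × 0.82 = 0.021648
  location E: 0.16 × (1 − 0.95) × 0.65 = 0.0052
Normalizing constant Z = 0.003024 + 0.071148 + 0.00837 + 0.021648 + 0.0052 = 0.10939.
P(location A | evidence) ≈ 0.003024 / 0.10939 ≈ 0.028
P(location B | evidence) ≈ 0.071148 / 0.10939 ≈ 0.650
P(location C | evidence) ≈ 0.00837 / 0.10939 ≈ 0.077
P(location D | evidence) ≈ 0.021648 / 0.10939 ≈ 0.198
P(location E | evidence) ≈ 0.0052 / 0.10939 ≈ 0.048
The largest is 0.650, so location B is most probable.

location B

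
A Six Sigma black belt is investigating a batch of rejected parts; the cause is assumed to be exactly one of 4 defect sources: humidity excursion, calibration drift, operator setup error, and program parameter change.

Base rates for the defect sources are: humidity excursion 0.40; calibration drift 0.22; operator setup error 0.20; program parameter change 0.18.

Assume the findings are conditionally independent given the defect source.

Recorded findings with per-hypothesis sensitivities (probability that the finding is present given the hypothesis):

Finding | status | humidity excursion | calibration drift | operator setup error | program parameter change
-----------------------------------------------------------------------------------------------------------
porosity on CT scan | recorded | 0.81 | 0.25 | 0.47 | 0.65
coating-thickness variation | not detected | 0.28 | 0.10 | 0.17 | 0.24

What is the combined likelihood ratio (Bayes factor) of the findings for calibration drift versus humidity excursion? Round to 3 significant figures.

0.386

Take the product of per-finding likelihoods under each hypothesis (using 1 − P(present | H) for each absent finding), then divide.
  calibration drift: 0.25 × (1 − 0.10) = 0.225
  humidity excursion: 0.81 × (1 − 0.28) = 0.5832
Bayes factor = 0.225 / 0.5832 ≈ 0.386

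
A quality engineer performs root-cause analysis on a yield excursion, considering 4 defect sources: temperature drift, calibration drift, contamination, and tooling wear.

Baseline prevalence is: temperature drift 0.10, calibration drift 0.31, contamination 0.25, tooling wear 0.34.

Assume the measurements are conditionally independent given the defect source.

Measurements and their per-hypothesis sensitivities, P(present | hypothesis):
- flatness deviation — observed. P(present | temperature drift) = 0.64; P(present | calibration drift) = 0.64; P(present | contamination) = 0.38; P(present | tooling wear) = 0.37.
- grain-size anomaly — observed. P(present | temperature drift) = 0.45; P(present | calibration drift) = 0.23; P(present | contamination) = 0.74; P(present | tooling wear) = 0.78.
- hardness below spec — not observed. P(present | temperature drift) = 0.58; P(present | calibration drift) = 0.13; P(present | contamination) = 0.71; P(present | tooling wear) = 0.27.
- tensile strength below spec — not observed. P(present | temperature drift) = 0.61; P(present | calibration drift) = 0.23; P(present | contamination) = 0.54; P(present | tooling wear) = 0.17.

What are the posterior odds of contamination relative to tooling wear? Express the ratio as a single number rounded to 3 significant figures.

The normalizing constant cancels in an odds ratio, so compute prior × likelihood for the two hypotheses only (using 1 − P(present | H) for each absent measurement):
  contamination: 0.25 × 0.38 × 0.74 × (1 − 0.71) × (1 − 0.54) = 0.009378
  tooling wear: 0.34 × 0.37 × 0.78 × (1 − 0.27) × (1 − 0.17) = 0.059453
Posterior odds = 0.009378 / 0.059453 ≈ 0.158.

0.158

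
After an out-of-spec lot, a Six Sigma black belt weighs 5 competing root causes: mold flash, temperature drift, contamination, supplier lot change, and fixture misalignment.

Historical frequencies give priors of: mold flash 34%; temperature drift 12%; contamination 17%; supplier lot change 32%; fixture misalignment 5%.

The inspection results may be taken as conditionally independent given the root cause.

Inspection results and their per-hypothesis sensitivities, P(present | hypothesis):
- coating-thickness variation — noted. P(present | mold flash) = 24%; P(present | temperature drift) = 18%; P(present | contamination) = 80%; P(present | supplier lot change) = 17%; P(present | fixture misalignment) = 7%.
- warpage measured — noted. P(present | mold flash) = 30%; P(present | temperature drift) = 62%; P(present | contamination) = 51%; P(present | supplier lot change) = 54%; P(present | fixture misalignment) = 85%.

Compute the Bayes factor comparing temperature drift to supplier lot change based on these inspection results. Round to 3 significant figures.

The Bayes factor is the ratio of the joint likelihoods of the inspection result pattern under the two hypotheses.
  temperature drift: 0.18 × 0.62 = 0.1116
  supplier lot change: 0.17 × 0.54 = 0.0918
Bayes factor = 0.1116 / 0.0918 ≈ 1.22

1.22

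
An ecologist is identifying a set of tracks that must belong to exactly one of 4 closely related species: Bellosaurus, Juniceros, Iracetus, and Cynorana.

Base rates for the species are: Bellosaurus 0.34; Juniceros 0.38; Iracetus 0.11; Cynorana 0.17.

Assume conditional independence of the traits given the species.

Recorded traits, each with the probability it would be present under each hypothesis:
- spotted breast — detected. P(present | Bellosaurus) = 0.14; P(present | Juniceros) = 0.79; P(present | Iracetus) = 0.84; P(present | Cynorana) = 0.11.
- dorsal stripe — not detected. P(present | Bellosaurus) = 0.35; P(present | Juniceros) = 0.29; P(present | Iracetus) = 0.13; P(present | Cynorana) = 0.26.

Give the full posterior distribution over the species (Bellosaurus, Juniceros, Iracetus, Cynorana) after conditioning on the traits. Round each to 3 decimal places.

Multiply each prior by the joint likelihood of the trait pattern (using 1 − P(present | H) for each absent trait):
  Bellosaurus: 0.34 × 0.14 × (1 − 0.35) = 0.03094
  Juniceros: 0.38 × 0.79 × (1 − 0.29) = 0.21314
  Iracetus: 0.11 × 0.84 × (1 − 0.13) = 0.080388
  Cynorana: 0.17 × 0.11 × (1 − 0.26) = 0.013838
The unnormalized weights sum to 0.33831.
P(Bellosaurus | evidence) = 0.03094 / 0.33831 ≈ 0.091
P(Juniceros | evidence) = 0.21314 / 0.33831 ≈ 0.630
P(Iracetus | evidence) = 0.080388 / 0.33831 ≈ 0.238
P(Cynorana | evidence) = 0.013838 / 0.33831 ≈ 0.041

0.091, 0.630, 0.238, 0.041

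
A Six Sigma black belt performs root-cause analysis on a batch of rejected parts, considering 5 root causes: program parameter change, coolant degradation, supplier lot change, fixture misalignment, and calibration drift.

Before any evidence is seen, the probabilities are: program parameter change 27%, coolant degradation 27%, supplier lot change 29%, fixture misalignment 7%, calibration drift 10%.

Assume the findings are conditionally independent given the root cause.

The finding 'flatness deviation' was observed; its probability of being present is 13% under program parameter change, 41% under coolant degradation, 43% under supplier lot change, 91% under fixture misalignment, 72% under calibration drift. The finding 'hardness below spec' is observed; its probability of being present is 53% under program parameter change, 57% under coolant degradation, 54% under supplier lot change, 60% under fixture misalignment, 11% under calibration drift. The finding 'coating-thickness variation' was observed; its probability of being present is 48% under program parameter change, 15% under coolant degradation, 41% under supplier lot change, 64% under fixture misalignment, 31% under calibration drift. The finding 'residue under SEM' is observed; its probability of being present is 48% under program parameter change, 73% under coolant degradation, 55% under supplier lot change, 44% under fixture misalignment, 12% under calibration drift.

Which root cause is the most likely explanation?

supplier lot change

For each hypothesis, the unnormalized posterior weight is prior × product of the finding likelihoods:
  program parameter change: 0.27 × 0.13 × 0.53 × 0.48 × 0.48 = 0.0042861
  coolant degradation: 0.27 × 0.41 × 0.57 × 0.15 × 0.73 = 0.0069093
  supplier lot change: 0.29 × 0.43 × 0.54 × 0.41 × 0.55 = 0.015185
  fixture misalignment: 0.07 × 0.91 × 0.60 × 0.64 × 0.44 = 0.010763
  calibration drift: 0.10 × 0.72 × 0.11 × 0.31 × 0.12 = 0.00029462
Marginal likelihood of the evidence = 0.037438.
P(program parameter change | evidence) ≈ 0.0042861 / 0.037438 ≈ 0.114
P(coolant degradation | evidence) ≈ 0.0069093 / 0.037438 ≈ 0.185
P(supplier lot change | evidence) ≈ 0.015185 / 0.037438 ≈ 0.406
P(fixture misalignment | evidence) ≈ 0.010763 / 0.037438 ≈ 0.287
P(calibration drift | evidence) ≈ 0.00029462 / 0.037438 ≈ 0.008
The largest is 0.406, so supplier lot change is most probable.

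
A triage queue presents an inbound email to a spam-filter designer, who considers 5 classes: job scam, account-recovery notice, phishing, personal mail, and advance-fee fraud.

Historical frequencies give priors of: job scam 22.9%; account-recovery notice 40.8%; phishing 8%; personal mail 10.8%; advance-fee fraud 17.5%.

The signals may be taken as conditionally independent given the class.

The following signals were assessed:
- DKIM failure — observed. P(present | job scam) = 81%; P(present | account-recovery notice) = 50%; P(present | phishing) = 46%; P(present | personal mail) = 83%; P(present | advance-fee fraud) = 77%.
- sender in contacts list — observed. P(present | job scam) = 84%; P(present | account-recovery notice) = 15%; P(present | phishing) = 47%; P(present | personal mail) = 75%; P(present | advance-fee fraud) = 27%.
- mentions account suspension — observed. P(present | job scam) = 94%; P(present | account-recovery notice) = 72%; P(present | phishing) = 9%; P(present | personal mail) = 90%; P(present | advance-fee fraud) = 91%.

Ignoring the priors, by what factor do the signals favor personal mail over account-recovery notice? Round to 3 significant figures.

10.4

Joint likelihood of the signal pattern under each hypothesis:
  personal mail: 0.83 × 0.75 × 0.90 = 0.56025
  account-recovery notice: 0.50 × 0.15 × 0.72 = 0.054
Bayes factor = 0.56025 / 0.054 ≈ 10.4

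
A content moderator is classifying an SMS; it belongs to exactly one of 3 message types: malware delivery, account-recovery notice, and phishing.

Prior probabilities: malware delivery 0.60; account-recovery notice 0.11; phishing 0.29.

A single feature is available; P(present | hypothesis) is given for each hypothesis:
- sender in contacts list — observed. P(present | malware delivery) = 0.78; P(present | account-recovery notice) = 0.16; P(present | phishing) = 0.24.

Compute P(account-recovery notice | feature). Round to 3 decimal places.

0.032

For each hypothesis, the unnormalized posterior weight is prior × likelihood:
  malware delivery: 0.60 × 0.78 = 0.468
  account-recovery notice: 0.11 × 0.16 = 0.0176
  phishing: 0.29 × 0.24 = 0.0696
The unnormalized weights sum to 0.5552.
P(account-recovery notice | evidence) = 0.0176 / 0.5552 ≈ 0.032.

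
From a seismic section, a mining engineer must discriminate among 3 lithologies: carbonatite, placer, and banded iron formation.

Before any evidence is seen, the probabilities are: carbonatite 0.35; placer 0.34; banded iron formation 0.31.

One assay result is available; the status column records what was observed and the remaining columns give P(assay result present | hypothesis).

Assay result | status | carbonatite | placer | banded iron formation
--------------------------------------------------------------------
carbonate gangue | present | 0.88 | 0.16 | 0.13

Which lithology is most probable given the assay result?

carbonatite

Multiply each prior by the likelihood of the assay result:
  carbonatite: 0.35 × 0.88 = 0.308
  placer: 0.34 × 0.16 = 0.0544
  banded iron formation: 0.31 × 0.13 = 0.0403
Normalizing constant Z = 0.308 + 0.0544 + 0.0403 = 0.4027.
P(carbonatite | evidence) ≈ 0.308 / 0.4027 ≈ 0.765
P(placer | evidence) ≈ 0.0544 / 0.4027 ≈ 0.135
P(banded iron formation | evidence) ≈ 0.0403 / 0.4027 ≈ 0.100
The largest is 0.765, so carbonatite is most probable.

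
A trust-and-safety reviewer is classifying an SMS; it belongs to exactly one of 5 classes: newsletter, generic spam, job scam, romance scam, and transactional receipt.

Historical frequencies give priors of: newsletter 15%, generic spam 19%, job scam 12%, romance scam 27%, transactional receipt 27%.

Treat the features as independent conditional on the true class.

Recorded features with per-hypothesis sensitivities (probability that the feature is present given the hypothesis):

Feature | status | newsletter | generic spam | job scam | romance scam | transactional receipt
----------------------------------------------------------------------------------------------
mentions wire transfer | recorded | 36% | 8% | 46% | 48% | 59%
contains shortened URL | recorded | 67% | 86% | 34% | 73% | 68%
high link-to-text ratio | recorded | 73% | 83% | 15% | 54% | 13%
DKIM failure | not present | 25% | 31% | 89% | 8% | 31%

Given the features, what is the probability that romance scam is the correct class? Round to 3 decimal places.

By Bayes' rule with conditional independence, the unnormalized weight for each hypothesis is prior × ∏ likelihoods (using 1 − P(present | H) for each absent feature):
  newsletter: 0.15 × 0.36 × 0.67 × 0.73 × (1 − 0.25) = 0.019809
  generic spam: 0.19 × 0.08 × 0.86 × 0.83 × (1 − 0.31) = 0.0074863
  job scam: 0.12 × 0.46 × 0.34 × 0.15 × (1 − 0.89) = 0.00030967
  romance scam: 0.27 × 0.48 × 0.73 × 0.54 × (1 − 0.08) = 0.047001
  transactional receipt: 0.27 × 0.59 × 0.68 × 0.13 × (1 − 0.31) = 0.0097167
Marginal likelihood of the evidence = 0.084322.
P(romance scam | evidence) = 0.047001 / 0.084322 ≈ 0.557.

0.557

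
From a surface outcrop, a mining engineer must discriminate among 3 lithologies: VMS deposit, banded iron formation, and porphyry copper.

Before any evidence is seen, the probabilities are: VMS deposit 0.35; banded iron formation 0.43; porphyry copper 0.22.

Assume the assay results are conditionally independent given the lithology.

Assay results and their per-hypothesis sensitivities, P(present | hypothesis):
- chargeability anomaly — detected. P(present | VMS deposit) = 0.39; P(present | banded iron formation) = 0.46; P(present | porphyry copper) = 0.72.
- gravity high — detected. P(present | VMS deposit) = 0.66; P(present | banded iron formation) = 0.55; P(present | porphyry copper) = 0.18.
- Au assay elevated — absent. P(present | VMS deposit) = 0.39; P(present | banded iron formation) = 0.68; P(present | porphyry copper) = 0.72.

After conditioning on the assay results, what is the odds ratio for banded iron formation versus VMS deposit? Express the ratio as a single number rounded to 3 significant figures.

0.633

The normalizing constant cancels in an odds ratio, so compute prior × likelihood for the two hypotheses only (using 1 − P(present | H) for each absent assay result):
  banded iron formation: 0.43 × 0.46 × 0.55 × (1 − 0.68) = 0.034813
  VMS deposit: 0.35 × 0.39 × 0.66 × (1 − 0.39) = 0.054955
Posterior odds = 0.034813 / 0.054955 ≈ 0.633.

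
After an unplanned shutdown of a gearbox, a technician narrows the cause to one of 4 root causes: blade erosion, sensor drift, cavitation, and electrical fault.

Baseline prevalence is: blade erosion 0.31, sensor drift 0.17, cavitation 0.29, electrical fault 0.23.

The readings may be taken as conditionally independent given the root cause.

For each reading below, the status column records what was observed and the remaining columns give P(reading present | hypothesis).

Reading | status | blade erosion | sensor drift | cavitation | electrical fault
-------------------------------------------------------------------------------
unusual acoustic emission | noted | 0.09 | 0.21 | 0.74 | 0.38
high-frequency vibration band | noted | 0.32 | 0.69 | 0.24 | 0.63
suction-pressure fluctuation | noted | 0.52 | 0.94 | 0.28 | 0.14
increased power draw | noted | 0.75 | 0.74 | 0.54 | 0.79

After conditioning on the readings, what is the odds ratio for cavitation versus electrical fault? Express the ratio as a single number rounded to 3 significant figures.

Posterior odds equal prior odds times the likelihood ratio; only the two competing hypotheses matter.
  cavitation: 0.29 × 0.74 × 0.24 × 0.28 × 0.54 = 0.0077874
  electrical fault: 0.23 × 0.38 × 0.63 × 0.14 × 0.79 = 0.0060899
Posterior odds = 0.0077874 / 0.0060899 ≈ 1.28.

1.28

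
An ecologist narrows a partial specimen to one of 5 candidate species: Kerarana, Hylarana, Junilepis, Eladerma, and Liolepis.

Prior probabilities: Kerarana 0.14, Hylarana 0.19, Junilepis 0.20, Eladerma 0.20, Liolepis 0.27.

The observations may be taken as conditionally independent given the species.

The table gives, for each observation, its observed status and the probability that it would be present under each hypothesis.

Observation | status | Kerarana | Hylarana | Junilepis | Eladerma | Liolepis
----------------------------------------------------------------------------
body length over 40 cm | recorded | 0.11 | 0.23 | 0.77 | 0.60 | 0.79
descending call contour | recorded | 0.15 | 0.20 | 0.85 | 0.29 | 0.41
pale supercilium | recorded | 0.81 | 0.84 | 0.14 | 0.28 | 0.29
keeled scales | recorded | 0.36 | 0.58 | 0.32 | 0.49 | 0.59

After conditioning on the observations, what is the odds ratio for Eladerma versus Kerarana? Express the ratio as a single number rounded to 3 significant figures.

7.09

Posterior odds equal prior odds times the likelihood ratio; only the two competing hypotheses matter.
  Eladerma: 0.20 × 0.60 × 0.29 × 0.28 × 0.49 = 0.0047746
  Kerarana: 0.14 × 0.11 × 0.15 × 0.81 × 0.36 = 0.0006736
Odds(Eladerma : Kerarana) = 0.0047746 / 0.0006736 ≈ 7.09.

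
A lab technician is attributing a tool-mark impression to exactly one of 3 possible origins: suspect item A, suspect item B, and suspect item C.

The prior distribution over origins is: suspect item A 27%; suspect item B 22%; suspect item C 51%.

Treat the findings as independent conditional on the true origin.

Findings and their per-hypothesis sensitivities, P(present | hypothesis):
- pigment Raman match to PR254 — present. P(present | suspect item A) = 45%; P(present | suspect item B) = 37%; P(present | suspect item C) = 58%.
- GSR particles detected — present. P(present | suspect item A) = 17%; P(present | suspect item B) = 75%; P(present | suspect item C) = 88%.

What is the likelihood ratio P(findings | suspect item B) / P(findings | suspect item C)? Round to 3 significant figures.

0.544

Joint likelihood of the evidence pattern under each hypothesis:
  suspect item B: 0.37 × 0.75 = 0.2775
  suspect item C: 0.58 × 0.88 = 0.5104
Bayes factor = 0.2775 / 0.5104 ≈ 0.544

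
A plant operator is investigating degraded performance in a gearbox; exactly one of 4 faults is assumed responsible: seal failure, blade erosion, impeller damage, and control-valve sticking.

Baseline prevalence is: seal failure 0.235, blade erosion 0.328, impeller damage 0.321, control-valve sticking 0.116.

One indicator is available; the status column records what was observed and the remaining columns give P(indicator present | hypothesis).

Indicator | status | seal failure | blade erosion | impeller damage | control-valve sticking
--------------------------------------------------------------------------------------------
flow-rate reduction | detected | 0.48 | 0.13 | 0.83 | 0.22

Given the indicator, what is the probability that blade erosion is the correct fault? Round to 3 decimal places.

For each hypothesis, the unnormalized posterior weight is prior × likelihood:
  seal failure: 0.235 × 0.48 = 0.1128
  blade erosion: 0.328 × 0.13 = 0.04264
  impeller damage: 0.321 × 0.83 = 0.26643
  control-valve sticking: 0.116 × 0.22 = 0.02552
Normalizing constant Z = 0.1128 + 0.04264 + 0.26643 + 0.02552 = 0.44739.
P(blade erosion | evidence) = 0.04264 / 0.44739 ≈ 0.095.

0.095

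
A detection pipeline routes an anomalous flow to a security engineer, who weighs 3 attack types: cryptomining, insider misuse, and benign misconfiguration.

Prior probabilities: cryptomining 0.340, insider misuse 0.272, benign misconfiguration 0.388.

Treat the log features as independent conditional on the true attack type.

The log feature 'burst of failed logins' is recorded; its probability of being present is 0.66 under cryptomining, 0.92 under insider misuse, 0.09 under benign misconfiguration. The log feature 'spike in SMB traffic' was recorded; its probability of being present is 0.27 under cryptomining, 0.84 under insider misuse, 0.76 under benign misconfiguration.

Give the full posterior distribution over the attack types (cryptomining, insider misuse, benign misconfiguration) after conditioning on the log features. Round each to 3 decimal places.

For each hypothesis, the unnormalized posterior weight is prior × product of the log feature likelihoods:
  cryptomining: 0.340 × 0.66 × 0.27 = 0.060588
  insider misuse: 0.272 × 0.92 × 0.84 = 0.2102
  benign misconfiguration: 0.388 × 0.09 × 0.76 = 0.026539
The unnormalized weights sum to 0.29733.
P(cryptomining | evidence) = 0.060588 / 0.29733 ≈ 0.204
P(insider misuse | evidence) = 0.2102 / 0.29733 ≈ 0.707
P(benign misconfiguration | evidence) = 0.026539 / 0.29733 ≈ 0.089

0.204, 0.707, 0.089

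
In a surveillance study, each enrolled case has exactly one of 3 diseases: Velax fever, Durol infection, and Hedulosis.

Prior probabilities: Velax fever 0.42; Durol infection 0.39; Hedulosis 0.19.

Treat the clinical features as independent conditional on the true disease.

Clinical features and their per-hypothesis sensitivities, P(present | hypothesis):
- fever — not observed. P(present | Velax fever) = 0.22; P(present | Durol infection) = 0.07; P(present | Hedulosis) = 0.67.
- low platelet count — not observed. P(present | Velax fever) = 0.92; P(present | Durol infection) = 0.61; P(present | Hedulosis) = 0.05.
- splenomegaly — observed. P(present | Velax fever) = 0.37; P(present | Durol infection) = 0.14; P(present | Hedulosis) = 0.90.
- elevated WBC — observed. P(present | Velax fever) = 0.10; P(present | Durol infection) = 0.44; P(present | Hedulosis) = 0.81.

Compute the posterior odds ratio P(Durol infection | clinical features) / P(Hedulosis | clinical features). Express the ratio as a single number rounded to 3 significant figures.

0.201

Posterior odds equal prior odds times the likelihood ratio; only the two competing hypotheses matter (using 1 − P(present | H) for each absent clinical feature).
  Durol infection: 0.39 × (1 − 0.07) × (1 − 0.61) × 0.14 × 0.44 = 0.0087135
  Hedulosis: 0.19 × (1 − 0.67) × (1 − 0.05) × 0.90 × 0.81 = 0.043423
Posterior odds = 0.0087135 / 0.043423 ≈ 0.201.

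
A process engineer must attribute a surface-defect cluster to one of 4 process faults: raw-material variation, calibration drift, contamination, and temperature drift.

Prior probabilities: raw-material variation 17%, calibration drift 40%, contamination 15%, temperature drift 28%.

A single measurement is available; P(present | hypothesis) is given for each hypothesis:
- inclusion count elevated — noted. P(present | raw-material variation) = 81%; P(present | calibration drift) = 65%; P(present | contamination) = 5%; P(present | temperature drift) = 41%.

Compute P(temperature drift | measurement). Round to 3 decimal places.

0.221

By Bayes' rule, the unnormalized weight for each hypothesis is prior × likelihood:
  raw-material variation: 0.17 × 0.81 = 0.1377
  calibration drift: 0.40 × 0.65 = 0.26
  contamination: 0.15 × 0.05 = 0.0075
  temperature drift: 0.28 × 0.41 = 0.1148
Normalizing constant Z = 0.1377 + 0.26 + 0.0075 + 0.1148 = 0.52.
P(temperature drift | evidence) = 0.1148 / 0.52 ≈ 0.221.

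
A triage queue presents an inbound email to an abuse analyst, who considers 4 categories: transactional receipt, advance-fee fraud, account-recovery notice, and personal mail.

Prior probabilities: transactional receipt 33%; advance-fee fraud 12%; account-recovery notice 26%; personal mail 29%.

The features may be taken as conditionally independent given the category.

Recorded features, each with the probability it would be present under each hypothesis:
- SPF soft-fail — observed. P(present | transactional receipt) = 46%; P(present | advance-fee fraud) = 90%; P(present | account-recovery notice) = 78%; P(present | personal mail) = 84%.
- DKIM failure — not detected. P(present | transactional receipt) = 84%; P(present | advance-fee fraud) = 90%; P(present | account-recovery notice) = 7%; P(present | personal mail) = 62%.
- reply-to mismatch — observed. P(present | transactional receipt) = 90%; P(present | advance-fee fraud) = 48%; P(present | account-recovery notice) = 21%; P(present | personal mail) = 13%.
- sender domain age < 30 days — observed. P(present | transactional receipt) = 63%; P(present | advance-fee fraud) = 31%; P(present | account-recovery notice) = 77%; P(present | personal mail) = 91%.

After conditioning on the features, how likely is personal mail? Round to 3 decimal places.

0.193

By Bayes' rule with conditional independence, the unnormalized weight for each hypothesis is prior × ∏ likelihoods (using 1 − P(present | H) for each absent feature):
  transactional receipt: 0.33 × 0.46 × (1 − 0.84) × 0.90 × 0.63 = 0.013771
  advance-fee fraud: 0.12 × 0.90 × (1 − 0.90) × 0.48 × 0.31 = 0.001607
  account-recovery notice: 0.26 × 0.78 × (1 − 0.07) × 0.21 × 0.77 = 0.030497
  personal mail: 0.29 × 0.84 × (1 − 0.62) × 0.13 × 0.91 = 0.010951
The unnormalized weights sum to 0.056826.
P(personal mail | evidence) = 0.010951 / 0.056826 ≈ 0.193.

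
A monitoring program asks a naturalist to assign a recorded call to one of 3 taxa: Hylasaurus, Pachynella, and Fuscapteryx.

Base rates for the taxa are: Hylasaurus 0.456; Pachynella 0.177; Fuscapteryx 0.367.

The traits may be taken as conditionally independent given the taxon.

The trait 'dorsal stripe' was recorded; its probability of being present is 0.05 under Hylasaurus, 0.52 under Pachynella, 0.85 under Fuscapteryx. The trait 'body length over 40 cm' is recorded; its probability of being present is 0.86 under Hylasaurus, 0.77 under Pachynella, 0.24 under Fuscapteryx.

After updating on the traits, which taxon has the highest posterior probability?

Fuscapteryx

By Bayes' rule with conditional independence, the unnormalized weight for each hypothesis is prior × ∏ likelihoods:
  Hylasaurus: 0.456 × 0.05 × 0.86 = 0.019608
  Pachynella: 0.177 × 0.52 × 0.77 = 0.070871
  Fuscapteryx: 0.367 × 0.85 × 0.24 = 0.074868
Normalizing constant Z = 0.019608 + 0.070871 + 0.074868 = 0.16535.
P(Hylasaurus | evidence) ≈ 0.019608 / 0.16535 ≈ 0.119
P(Pachynella | evidence) ≈ 0.070871 / 0.16535 ≈ 0.429
P(Fuscapteryx | evidence) ≈ 0.074868 / 0.16535 ≈ 0.453
The largest is 0.453, so Fuscapteryx is most probable.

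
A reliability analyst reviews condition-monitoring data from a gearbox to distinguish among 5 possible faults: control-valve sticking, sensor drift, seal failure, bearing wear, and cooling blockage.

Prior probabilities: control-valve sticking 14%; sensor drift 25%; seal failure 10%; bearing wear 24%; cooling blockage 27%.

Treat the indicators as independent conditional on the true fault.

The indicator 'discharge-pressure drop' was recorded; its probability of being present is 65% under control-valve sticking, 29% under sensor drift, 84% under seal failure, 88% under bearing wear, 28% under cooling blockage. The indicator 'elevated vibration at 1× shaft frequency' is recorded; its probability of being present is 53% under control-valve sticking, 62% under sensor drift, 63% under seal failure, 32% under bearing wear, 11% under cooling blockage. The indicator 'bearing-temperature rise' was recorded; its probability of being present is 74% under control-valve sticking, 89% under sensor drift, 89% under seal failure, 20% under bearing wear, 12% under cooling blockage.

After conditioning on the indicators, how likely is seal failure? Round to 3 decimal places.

0.343

Multiply each prior by the joint likelihood of the indicator pattern:
  control-valve sticking: 0.14 × 0.65 × 0.53 × 0.74 = 0.03569
  sensor drift: 0.25 × 0.29 × 0.62 × 0.89 = 0.040005
  seal failure: 0.10 × 0.84 × 0.63 × 0.89 = 0.047099
  bearing wear: 0.24 × 0.88 × 0.32 × 0.20 = 0.013517
  cooling blockage: 0.27 × 0.28 × 0.11 × 0.12 = 0.00099792
The unnormalized weights sum to 0.13731.
P(seal failure | evidence) = 0.047099 / 0.13731 ≈ 0.343.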